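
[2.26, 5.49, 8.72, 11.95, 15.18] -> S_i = 2.26 + 3.23*i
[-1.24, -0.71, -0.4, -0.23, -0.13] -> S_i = -1.24*0.57^i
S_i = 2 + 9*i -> [2, 11, 20, 29, 38]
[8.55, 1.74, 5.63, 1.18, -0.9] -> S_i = Random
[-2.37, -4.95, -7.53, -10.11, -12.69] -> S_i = -2.37 + -2.58*i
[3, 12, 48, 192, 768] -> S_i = 3*4^i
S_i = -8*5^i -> [-8, -40, -200, -1000, -5000]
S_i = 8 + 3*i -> [8, 11, 14, 17, 20]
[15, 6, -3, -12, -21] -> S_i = 15 + -9*i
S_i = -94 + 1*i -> [-94, -93, -92, -91, -90]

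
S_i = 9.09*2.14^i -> [9.09, 19.45, 41.63, 89.09, 190.64]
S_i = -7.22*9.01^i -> [-7.22, -65.05, -586.12, -5280.94, -47581.31]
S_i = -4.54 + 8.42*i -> [-4.54, 3.88, 12.3, 20.72, 29.14]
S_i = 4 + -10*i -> [4, -6, -16, -26, -36]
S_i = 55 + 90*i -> [55, 145, 235, 325, 415]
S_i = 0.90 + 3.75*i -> [0.9, 4.65, 8.4, 12.15, 15.9]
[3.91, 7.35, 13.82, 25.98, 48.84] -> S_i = 3.91*1.88^i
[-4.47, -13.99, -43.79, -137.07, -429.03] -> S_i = -4.47*3.13^i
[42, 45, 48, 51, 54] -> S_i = 42 + 3*i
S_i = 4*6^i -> [4, 24, 144, 864, 5184]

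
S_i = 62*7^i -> [62, 434, 3038, 21266, 148862]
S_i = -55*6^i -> [-55, -330, -1980, -11880, -71280]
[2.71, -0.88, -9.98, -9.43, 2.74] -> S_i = Random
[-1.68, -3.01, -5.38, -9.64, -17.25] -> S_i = -1.68*1.79^i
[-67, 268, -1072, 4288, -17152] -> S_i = -67*-4^i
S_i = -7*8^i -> [-7, -56, -448, -3584, -28672]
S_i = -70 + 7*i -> [-70, -63, -56, -49, -42]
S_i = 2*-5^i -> [2, -10, 50, -250, 1250]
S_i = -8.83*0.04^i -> [-8.83, -0.35, -0.01, -0.0, -0.0]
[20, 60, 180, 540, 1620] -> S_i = 20*3^i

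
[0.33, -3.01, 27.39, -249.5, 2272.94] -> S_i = 0.33*(-9.11)^i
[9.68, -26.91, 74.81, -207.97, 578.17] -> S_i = 9.68*(-2.78)^i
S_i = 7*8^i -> [7, 56, 448, 3584, 28672]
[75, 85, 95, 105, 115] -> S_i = 75 + 10*i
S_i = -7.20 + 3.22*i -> [-7.2, -3.98, -0.76, 2.46, 5.68]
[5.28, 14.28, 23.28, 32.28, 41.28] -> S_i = 5.28 + 9.00*i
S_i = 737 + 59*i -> [737, 796, 855, 914, 973]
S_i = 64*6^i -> [64, 384, 2304, 13824, 82944]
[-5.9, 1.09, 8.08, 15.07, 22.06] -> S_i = -5.90 + 6.99*i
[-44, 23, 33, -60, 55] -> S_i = Random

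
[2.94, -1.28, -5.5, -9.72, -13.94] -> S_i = 2.94 + -4.22*i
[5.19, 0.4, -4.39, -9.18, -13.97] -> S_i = 5.19 + -4.79*i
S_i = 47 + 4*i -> [47, 51, 55, 59, 63]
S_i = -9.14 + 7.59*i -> [-9.14, -1.55, 6.04, 13.63, 21.22]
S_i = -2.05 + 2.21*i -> [-2.05, 0.16, 2.37, 4.58, 6.79]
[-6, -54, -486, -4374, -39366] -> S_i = -6*9^i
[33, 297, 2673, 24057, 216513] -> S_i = 33*9^i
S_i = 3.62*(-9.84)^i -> [3.62, -35.62, 350.51, -3449.01, 33938.21]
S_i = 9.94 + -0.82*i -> [9.94, 9.12, 8.3, 7.48, 6.66]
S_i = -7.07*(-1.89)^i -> [-7.07, 13.36, -25.25, 47.73, -90.21]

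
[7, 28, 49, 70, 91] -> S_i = 7 + 21*i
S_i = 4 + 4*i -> [4, 8, 12, 16, 20]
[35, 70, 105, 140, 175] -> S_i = 35 + 35*i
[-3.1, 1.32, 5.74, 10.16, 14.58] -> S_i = -3.10 + 4.42*i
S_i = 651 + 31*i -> [651, 682, 713, 744, 775]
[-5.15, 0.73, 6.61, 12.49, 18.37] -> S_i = -5.15 + 5.88*i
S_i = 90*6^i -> [90, 540, 3240, 19440, 116640]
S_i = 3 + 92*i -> [3, 95, 187, 279, 371]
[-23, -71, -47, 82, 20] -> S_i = Random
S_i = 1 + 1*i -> [1, 2, 3, 4, 5]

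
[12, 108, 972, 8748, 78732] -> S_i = 12*9^i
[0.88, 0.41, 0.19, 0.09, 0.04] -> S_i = 0.88*0.47^i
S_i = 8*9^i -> [8, 72, 648, 5832, 52488]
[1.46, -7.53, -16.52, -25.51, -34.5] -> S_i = 1.46 + -8.99*i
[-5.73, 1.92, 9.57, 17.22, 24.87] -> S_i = -5.73 + 7.65*i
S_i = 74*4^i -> [74, 296, 1184, 4736, 18944]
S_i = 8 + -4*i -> [8, 4, 0, -4, -8]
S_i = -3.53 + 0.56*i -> [-3.53, -2.97, -2.41, -1.85, -1.29]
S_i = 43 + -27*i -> [43, 16, -11, -38, -65]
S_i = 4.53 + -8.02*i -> [4.53, -3.49, -11.51, -19.53, -27.55]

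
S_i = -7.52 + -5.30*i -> [-7.52, -12.82, -18.12, -23.42, -28.72]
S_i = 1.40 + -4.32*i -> [1.4, -2.92, -7.24, -11.56, -15.88]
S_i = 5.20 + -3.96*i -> [5.2, 1.24, -2.72, -6.68, -10.64]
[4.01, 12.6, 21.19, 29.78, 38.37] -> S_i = 4.01 + 8.59*i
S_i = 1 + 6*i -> [1, 7, 13, 19, 25]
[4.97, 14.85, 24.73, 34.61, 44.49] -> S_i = 4.97 + 9.88*i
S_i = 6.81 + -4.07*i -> [6.81, 2.74, -1.33, -5.4, -9.47]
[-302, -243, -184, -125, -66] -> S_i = -302 + 59*i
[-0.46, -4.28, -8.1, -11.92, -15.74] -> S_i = -0.46 + -3.82*i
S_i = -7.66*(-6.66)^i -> [-7.66, 51.02, -339.76, 2262.83, -15070.43]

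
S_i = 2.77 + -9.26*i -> [2.77, -6.49, -15.75, -25.01, -34.27]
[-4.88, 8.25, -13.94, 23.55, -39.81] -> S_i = -4.88*(-1.69)^i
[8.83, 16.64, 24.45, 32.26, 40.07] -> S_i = 8.83 + 7.81*i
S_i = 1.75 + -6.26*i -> [1.75, -4.51, -10.77, -17.03, -23.29]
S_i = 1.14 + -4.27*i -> [1.14, -3.13, -7.4, -11.67, -15.94]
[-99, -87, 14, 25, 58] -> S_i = Random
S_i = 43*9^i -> [43, 387, 3483, 31347, 282123]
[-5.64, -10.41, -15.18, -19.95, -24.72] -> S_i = -5.64 + -4.77*i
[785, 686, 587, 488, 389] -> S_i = 785 + -99*i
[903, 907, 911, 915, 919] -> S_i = 903 + 4*i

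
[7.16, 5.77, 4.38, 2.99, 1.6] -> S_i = 7.16 + -1.39*i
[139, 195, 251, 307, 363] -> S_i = 139 + 56*i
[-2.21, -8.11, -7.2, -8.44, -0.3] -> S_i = Random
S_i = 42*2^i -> [42, 84, 168, 336, 672]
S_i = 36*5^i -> [36, 180, 900, 4500, 22500]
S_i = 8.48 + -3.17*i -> [8.48, 5.31, 2.14, -1.03, -4.2]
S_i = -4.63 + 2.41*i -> [-4.63, -2.22, 0.19, 2.6, 5.01]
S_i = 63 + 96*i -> [63, 159, 255, 351, 447]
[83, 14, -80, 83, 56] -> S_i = Random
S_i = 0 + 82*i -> [0, 82, 164, 246, 328]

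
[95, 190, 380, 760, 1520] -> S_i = 95*2^i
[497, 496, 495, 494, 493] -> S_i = 497 + -1*i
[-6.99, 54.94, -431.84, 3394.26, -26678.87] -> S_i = -6.99*(-7.86)^i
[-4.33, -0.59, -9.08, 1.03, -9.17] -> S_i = Random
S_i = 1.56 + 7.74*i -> [1.56, 9.3, 17.04, 24.78, 32.52]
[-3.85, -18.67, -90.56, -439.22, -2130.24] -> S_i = -3.85*4.85^i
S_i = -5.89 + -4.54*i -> [-5.89, -10.43, -14.97, -19.51, -24.05]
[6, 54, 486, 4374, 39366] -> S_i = 6*9^i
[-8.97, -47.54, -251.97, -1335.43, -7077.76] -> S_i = -8.97*5.30^i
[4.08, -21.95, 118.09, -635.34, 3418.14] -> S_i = 4.08*(-5.38)^i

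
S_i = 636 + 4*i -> [636, 640, 644, 648, 652]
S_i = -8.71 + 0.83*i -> [-8.71, -7.88, -7.05, -6.22, -5.39]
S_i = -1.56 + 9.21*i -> [-1.56, 7.65, 16.86, 26.07, 35.28]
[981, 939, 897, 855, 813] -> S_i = 981 + -42*i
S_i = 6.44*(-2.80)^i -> [6.44, -18.03, 50.49, -141.37, 395.84]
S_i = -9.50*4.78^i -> [-9.5, -45.41, -217.06, -1037.55, -4959.47]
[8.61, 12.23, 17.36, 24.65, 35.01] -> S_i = 8.61*1.42^i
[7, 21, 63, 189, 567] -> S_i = 7*3^i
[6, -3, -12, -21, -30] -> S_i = 6 + -9*i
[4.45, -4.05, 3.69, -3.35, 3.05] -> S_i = 4.45*(-0.91)^i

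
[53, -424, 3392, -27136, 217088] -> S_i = 53*-8^i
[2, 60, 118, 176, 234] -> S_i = 2 + 58*i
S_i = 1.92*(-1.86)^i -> [1.92, -3.57, 6.64, -12.35, 22.98]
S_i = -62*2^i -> [-62, -124, -248, -496, -992]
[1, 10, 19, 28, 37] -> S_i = 1 + 9*i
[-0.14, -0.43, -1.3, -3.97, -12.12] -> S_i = -0.14*3.05^i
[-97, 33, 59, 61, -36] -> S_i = Random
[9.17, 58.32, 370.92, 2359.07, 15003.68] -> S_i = 9.17*6.36^i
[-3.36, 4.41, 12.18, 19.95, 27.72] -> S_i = -3.36 + 7.77*i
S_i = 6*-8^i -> [6, -48, 384, -3072, 24576]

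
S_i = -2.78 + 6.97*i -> [-2.78, 4.19, 11.16, 18.13, 25.1]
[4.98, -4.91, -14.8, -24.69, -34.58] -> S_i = 4.98 + -9.89*i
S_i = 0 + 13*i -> [0, 13, 26, 39, 52]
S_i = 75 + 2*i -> [75, 77, 79, 81, 83]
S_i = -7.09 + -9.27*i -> [-7.09, -16.36, -25.63, -34.9, -44.17]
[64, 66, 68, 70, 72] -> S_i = 64 + 2*i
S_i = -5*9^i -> [-5, -45, -405, -3645, -32805]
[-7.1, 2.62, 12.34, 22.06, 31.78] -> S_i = -7.10 + 9.72*i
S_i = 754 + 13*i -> [754, 767, 780, 793, 806]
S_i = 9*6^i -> [9, 54, 324, 1944, 11664]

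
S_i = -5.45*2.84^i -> [-5.45, -15.48, -43.96, -124.84, -354.54]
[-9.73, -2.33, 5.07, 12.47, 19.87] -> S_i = -9.73 + 7.40*i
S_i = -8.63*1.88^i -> [-8.63, -16.22, -30.5, -57.34, -107.81]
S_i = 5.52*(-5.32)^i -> [5.52, -29.37, 156.23, -831.14, 4421.66]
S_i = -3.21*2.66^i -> [-3.21, -8.54, -22.71, -60.42, -160.71]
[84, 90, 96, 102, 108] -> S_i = 84 + 6*i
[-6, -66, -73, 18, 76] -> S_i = Random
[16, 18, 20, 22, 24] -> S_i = 16 + 2*i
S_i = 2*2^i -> [2, 4, 8, 16, 32]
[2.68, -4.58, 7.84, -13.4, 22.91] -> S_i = 2.68*(-1.71)^i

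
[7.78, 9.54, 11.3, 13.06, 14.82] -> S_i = 7.78 + 1.76*i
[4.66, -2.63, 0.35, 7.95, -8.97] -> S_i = Random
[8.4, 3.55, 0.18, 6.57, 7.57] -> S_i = Random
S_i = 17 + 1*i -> [17, 18, 19, 20, 21]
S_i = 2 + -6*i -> [2, -4, -10, -16, -22]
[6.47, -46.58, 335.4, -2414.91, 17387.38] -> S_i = 6.47*(-7.20)^i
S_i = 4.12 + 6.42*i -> [4.12, 10.54, 16.96, 23.38, 29.8]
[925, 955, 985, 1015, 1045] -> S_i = 925 + 30*i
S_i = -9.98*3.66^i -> [-9.98, -36.53, -133.69, -489.3, -1790.83]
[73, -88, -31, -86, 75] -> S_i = Random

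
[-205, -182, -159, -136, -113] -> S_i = -205 + 23*i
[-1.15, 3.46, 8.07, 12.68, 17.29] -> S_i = -1.15 + 4.61*i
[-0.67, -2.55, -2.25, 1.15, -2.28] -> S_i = Random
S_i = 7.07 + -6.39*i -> [7.07, 0.68, -5.71, -12.1, -18.49]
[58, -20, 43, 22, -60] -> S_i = Random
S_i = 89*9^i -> [89, 801, 7209, 64881, 583929]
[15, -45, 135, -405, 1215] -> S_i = 15*-3^i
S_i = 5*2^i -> [5, 10, 20, 40, 80]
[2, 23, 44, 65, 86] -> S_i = 2 + 21*i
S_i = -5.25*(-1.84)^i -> [-5.25, 9.66, -17.77, 32.7, -60.18]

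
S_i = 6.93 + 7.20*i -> [6.93, 14.13, 21.33, 28.53, 35.73]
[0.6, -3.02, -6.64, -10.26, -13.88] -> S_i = 0.60 + -3.62*i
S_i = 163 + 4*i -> [163, 167, 171, 175, 179]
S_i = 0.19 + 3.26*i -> [0.19, 3.45, 6.71, 9.97, 13.23]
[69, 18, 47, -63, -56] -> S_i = Random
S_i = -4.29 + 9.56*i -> [-4.29, 5.27, 14.83, 24.39, 33.95]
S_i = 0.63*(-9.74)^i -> [0.63, -6.14, 59.77, -582.13, 5669.91]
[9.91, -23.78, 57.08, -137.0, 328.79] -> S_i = 9.91*(-2.40)^i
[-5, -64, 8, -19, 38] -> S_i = Random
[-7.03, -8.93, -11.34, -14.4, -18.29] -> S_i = -7.03*1.27^i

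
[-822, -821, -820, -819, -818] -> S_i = -822 + 1*i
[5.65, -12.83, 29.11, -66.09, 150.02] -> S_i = 5.65*(-2.27)^i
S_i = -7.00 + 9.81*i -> [-7.0, 2.81, 12.62, 22.43, 32.24]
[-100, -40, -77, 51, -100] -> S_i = Random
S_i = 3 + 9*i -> [3, 12, 21, 30, 39]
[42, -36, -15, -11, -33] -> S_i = Random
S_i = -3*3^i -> [-3, -9, -27, -81, -243]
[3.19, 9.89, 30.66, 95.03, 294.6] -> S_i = 3.19*3.10^i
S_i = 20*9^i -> [20, 180, 1620, 14580, 131220]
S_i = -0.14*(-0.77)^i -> [-0.14, 0.11, -0.08, 0.06, -0.05]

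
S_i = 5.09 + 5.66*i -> [5.09, 10.75, 16.41, 22.07, 27.73]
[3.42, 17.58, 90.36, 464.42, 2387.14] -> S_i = 3.42*5.14^i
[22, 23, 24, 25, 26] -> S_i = 22 + 1*i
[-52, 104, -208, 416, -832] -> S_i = -52*-2^i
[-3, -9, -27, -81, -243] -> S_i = -3*3^i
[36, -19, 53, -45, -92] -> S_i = Random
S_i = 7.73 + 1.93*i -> [7.73, 9.66, 11.59, 13.52, 15.45]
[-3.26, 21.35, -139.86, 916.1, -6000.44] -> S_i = -3.26*(-6.55)^i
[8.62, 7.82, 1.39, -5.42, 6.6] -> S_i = Random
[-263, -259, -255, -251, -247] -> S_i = -263 + 4*i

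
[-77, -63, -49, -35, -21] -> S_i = -77 + 14*i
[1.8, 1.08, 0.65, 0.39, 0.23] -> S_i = 1.80*0.60^i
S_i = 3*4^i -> [3, 12, 48, 192, 768]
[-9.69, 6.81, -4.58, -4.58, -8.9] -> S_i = Random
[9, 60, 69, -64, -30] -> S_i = Random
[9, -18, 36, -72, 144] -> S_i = 9*-2^i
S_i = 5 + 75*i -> [5, 80, 155, 230, 305]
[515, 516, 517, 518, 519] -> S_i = 515 + 1*i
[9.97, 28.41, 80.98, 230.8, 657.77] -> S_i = 9.97*2.85^i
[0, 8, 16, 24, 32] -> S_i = 0 + 8*i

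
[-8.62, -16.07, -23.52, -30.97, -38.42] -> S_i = -8.62 + -7.45*i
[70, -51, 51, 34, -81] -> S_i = Random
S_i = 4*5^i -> [4, 20, 100, 500, 2500]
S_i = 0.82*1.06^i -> [0.82, 0.87, 0.92, 0.98, 1.04]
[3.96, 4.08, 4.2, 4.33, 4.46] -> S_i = 3.96*1.03^i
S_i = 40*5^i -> [40, 200, 1000, 5000, 25000]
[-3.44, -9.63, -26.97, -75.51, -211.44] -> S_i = -3.44*2.80^i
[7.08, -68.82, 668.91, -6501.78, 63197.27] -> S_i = 7.08*(-9.72)^i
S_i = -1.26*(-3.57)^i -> [-1.26, 4.5, -16.06, 57.33, -204.66]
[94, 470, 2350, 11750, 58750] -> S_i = 94*5^i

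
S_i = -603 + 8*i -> [-603, -595, -587, -579, -571]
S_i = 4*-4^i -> [4, -16, 64, -256, 1024]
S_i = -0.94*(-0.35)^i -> [-0.94, 0.33, -0.12, 0.04, -0.01]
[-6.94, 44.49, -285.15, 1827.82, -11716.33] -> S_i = -6.94*(-6.41)^i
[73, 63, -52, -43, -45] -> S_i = Random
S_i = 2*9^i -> [2, 18, 162, 1458, 13122]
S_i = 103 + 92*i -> [103, 195, 287, 379, 471]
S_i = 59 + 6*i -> [59, 65, 71, 77, 83]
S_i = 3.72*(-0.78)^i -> [3.72, -2.9, 2.26, -1.77, 1.38]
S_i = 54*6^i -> [54, 324, 1944, 11664, 69984]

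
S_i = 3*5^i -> [3, 15, 75, 375, 1875]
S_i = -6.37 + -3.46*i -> [-6.37, -9.83, -13.29, -16.75, -20.21]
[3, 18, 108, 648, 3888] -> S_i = 3*6^i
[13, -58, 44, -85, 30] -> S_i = Random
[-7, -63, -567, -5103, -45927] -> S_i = -7*9^i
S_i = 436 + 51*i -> [436, 487, 538, 589, 640]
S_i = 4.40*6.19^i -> [4.4, 27.24, 168.59, 1043.58, 6459.74]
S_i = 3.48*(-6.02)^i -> [3.48, -20.95, 126.12, -759.22, 4570.52]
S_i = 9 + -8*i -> [9, 1, -7, -15, -23]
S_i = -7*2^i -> [-7, -14, -28, -56, -112]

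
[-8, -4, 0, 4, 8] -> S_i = -8 + 4*i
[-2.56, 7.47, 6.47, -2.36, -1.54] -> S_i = Random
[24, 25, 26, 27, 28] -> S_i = 24 + 1*i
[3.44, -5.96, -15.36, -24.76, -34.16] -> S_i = 3.44 + -9.40*i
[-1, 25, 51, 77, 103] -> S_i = -1 + 26*i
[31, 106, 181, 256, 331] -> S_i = 31 + 75*i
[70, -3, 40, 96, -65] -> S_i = Random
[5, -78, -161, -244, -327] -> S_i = 5 + -83*i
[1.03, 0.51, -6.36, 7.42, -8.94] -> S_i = Random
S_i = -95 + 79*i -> [-95, -16, 63, 142, 221]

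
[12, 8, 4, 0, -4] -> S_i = 12 + -4*i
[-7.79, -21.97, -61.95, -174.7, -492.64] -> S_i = -7.79*2.82^i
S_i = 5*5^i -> [5, 25, 125, 625, 3125]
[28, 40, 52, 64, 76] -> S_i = 28 + 12*i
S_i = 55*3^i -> [55, 165, 495, 1485, 4455]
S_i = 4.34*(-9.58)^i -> [4.34, -41.58, 398.31, -3815.81, 36555.42]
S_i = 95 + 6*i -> [95, 101, 107, 113, 119]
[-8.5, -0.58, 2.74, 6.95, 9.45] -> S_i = Random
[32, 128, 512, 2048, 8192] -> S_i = 32*4^i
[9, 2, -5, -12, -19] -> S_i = 9 + -7*i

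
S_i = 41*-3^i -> [41, -123, 369, -1107, 3321]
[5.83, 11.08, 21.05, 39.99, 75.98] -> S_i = 5.83*1.90^i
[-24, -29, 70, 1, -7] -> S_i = Random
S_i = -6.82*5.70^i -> [-6.82, -38.87, -221.58, -1263.02, -7199.19]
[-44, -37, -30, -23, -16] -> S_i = -44 + 7*i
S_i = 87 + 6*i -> [87, 93, 99, 105, 111]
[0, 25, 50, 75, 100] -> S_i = 0 + 25*i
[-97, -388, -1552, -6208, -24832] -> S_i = -97*4^i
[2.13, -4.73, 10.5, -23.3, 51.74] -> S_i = 2.13*(-2.22)^i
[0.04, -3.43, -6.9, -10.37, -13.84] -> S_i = 0.04 + -3.47*i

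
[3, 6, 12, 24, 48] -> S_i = 3*2^i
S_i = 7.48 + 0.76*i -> [7.48, 8.24, 9.0, 9.76, 10.52]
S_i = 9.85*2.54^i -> [9.85, 25.02, 63.55, 161.41, 409.99]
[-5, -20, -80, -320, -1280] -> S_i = -5*4^i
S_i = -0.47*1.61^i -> [-0.47, -0.76, -1.22, -1.96, -3.16]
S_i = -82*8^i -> [-82, -656, -5248, -41984, -335872]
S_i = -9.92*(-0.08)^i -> [-9.92, 0.79, -0.06, 0.01, -0.0]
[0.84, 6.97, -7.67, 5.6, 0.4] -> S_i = Random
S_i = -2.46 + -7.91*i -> [-2.46, -10.37, -18.28, -26.19, -34.1]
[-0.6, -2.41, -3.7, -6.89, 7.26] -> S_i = Random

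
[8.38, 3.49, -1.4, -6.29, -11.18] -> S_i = 8.38 + -4.89*i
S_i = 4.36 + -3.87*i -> [4.36, 0.49, -3.38, -7.25, -11.12]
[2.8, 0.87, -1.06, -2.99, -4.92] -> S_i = 2.80 + -1.93*i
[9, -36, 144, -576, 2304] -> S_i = 9*-4^i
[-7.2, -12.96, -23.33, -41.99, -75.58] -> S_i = -7.20*1.80^i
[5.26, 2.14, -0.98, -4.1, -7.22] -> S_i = 5.26 + -3.12*i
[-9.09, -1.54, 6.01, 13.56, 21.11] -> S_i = -9.09 + 7.55*i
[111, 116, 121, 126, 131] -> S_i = 111 + 5*i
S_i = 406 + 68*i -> [406, 474, 542, 610, 678]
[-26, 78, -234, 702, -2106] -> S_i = -26*-3^i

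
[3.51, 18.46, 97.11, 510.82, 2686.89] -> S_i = 3.51*5.26^i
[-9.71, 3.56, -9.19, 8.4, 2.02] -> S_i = Random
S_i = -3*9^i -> [-3, -27, -243, -2187, -19683]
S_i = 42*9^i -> [42, 378, 3402, 30618, 275562]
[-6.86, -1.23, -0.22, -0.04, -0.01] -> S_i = -6.86*0.18^i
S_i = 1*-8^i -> [1, -8, 64, -512, 4096]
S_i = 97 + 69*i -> [97, 166, 235, 304, 373]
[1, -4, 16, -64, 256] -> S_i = 1*-4^i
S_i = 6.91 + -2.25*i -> [6.91, 4.66, 2.41, 0.16, -2.09]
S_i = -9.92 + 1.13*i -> [-9.92, -8.79, -7.66, -6.53, -5.4]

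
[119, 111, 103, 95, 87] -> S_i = 119 + -8*i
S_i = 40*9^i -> [40, 360, 3240, 29160, 262440]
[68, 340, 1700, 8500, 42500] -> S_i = 68*5^i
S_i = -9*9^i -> [-9, -81, -729, -6561, -59049]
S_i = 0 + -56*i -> [0, -56, -112, -168, -224]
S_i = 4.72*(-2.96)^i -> [4.72, -13.97, 41.35, -122.41, 362.33]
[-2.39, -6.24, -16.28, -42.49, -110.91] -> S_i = -2.39*2.61^i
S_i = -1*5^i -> [-1, -5, -25, -125, -625]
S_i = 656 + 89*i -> [656, 745, 834, 923, 1012]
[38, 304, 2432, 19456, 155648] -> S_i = 38*8^i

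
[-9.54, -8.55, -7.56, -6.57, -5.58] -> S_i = -9.54 + 0.99*i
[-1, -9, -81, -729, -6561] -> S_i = -1*9^i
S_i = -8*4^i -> [-8, -32, -128, -512, -2048]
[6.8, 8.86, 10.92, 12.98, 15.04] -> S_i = 6.80 + 2.06*i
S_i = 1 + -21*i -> [1, -20, -41, -62, -83]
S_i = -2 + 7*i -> [-2, 5, 12, 19, 26]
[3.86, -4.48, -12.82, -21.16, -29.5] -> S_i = 3.86 + -8.34*i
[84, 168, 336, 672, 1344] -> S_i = 84*2^i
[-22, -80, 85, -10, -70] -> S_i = Random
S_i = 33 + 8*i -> [33, 41, 49, 57, 65]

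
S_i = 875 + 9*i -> [875, 884, 893, 902, 911]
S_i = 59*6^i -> [59, 354, 2124, 12744, 76464]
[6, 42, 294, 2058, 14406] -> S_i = 6*7^i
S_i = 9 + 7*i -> [9, 16, 23, 30, 37]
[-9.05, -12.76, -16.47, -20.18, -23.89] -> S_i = -9.05 + -3.71*i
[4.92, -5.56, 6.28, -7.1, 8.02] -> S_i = 4.92*(-1.13)^i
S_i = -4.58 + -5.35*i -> [-4.58, -9.93, -15.28, -20.63, -25.98]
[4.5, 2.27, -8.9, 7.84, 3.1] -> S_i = Random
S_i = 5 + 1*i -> [5, 6, 7, 8, 9]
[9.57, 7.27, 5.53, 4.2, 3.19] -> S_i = 9.57*0.76^i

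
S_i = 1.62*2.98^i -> [1.62, 4.83, 14.39, 42.87, 127.76]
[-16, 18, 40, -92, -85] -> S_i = Random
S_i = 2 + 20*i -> [2, 22, 42, 62, 82]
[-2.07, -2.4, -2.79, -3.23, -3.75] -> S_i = -2.07*1.16^i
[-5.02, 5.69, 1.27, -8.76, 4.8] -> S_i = Random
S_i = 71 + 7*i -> [71, 78, 85, 92, 99]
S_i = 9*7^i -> [9, 63, 441, 3087, 21609]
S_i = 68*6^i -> [68, 408, 2448, 14688, 88128]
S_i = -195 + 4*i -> [-195, -191, -187, -183, -179]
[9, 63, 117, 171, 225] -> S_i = 9 + 54*i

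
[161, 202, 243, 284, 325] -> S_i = 161 + 41*i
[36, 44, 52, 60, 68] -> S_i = 36 + 8*i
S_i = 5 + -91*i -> [5, -86, -177, -268, -359]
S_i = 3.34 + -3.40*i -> [3.34, -0.06, -3.46, -6.86, -10.26]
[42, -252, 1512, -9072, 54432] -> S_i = 42*-6^i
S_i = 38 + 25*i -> [38, 63, 88, 113, 138]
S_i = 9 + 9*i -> [9, 18, 27, 36, 45]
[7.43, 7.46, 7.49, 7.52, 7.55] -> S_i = 7.43 + 0.03*i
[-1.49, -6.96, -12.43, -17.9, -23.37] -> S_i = -1.49 + -5.47*i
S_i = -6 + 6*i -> [-6, 0, 6, 12, 18]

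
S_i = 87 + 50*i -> [87, 137, 187, 237, 287]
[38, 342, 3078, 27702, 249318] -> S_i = 38*9^i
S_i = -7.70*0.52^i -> [-7.7, -4.0, -2.08, -1.08, -0.56]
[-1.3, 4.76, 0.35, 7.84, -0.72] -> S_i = Random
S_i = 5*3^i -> [5, 15, 45, 135, 405]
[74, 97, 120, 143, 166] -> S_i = 74 + 23*i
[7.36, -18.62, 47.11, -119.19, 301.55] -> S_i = 7.36*(-2.53)^i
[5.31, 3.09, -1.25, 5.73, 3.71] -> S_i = Random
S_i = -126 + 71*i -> [-126, -55, 16, 87, 158]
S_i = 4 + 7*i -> [4, 11, 18, 25, 32]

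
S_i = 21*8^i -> [21, 168, 1344, 10752, 86016]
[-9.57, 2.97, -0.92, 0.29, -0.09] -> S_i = -9.57*(-0.31)^i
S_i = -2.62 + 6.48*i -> [-2.62, 3.86, 10.34, 16.82, 23.3]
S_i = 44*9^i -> [44, 396, 3564, 32076, 288684]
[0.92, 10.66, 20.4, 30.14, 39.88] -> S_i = 0.92 + 9.74*i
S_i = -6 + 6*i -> [-6, 0, 6, 12, 18]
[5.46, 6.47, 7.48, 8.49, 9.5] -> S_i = 5.46 + 1.01*i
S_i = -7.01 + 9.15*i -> [-7.01, 2.14, 11.29, 20.44, 29.59]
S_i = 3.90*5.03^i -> [3.9, 19.62, 98.67, 496.33, 2496.53]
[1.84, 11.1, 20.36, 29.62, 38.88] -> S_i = 1.84 + 9.26*i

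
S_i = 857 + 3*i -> [857, 860, 863, 866, 869]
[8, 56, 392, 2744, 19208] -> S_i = 8*7^i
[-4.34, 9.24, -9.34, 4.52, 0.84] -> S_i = Random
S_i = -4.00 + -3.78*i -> [-4.0, -7.78, -11.56, -15.34, -19.12]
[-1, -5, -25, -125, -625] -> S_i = -1*5^i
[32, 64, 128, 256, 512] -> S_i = 32*2^i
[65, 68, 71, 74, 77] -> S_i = 65 + 3*i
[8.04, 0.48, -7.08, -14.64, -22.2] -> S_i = 8.04 + -7.56*i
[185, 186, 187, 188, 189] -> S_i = 185 + 1*i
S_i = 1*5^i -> [1, 5, 25, 125, 625]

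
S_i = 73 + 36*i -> [73, 109, 145, 181, 217]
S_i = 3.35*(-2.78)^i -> [3.35, -9.31, 25.89, -71.97, 200.09]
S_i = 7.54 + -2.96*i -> [7.54, 4.58, 1.62, -1.34, -4.3]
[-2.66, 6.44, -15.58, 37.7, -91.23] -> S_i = -2.66*(-2.42)^i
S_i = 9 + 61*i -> [9, 70, 131, 192, 253]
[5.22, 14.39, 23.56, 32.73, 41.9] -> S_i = 5.22 + 9.17*i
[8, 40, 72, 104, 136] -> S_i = 8 + 32*i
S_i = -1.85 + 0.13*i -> [-1.85, -1.72, -1.59, -1.46, -1.33]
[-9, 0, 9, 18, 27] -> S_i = -9 + 9*i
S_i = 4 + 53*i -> [4, 57, 110, 163, 216]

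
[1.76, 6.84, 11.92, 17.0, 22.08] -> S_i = 1.76 + 5.08*i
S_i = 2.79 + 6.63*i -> [2.79, 9.42, 16.05, 22.68, 29.31]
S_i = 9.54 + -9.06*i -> [9.54, 0.48, -8.58, -17.64, -26.7]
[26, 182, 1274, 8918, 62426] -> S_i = 26*7^i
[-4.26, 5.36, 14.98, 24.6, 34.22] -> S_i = -4.26 + 9.62*i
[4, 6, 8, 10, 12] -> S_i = 4 + 2*i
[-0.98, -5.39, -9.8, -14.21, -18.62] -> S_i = -0.98 + -4.41*i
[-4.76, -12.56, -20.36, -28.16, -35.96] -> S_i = -4.76 + -7.80*i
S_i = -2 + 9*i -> [-2, 7, 16, 25, 34]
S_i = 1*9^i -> [1, 9, 81, 729, 6561]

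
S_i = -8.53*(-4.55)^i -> [-8.53, 38.81, -176.59, 803.5, -3655.9]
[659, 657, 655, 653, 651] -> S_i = 659 + -2*i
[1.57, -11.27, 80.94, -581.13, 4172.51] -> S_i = 1.57*(-7.18)^i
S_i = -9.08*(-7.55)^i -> [-9.08, 68.55, -517.58, 3907.75, -29503.51]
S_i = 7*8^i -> [7, 56, 448, 3584, 28672]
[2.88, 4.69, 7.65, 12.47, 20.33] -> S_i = 2.88*1.63^i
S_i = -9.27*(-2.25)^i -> [-9.27, 20.86, -46.93, 105.59, -237.58]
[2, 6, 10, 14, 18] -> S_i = 2 + 4*i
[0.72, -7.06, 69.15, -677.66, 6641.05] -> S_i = 0.72*(-9.80)^i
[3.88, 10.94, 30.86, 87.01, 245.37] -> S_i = 3.88*2.82^i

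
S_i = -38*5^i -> [-38, -190, -950, -4750, -23750]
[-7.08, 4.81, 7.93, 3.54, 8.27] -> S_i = Random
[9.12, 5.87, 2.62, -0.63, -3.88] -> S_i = 9.12 + -3.25*i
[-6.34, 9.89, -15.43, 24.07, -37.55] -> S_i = -6.34*(-1.56)^i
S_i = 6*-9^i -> [6, -54, 486, -4374, 39366]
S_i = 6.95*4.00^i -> [6.95, 27.8, 111.2, 444.8, 1779.2]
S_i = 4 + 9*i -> [4, 13, 22, 31, 40]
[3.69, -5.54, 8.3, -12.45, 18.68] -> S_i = 3.69*(-1.50)^i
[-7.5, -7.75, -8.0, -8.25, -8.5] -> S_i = -7.50 + -0.25*i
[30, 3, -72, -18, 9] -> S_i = Random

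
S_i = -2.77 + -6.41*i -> [-2.77, -9.18, -15.59, -22.0, -28.41]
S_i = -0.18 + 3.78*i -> [-0.18, 3.6, 7.38, 11.16, 14.94]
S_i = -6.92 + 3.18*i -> [-6.92, -3.74, -0.56, 2.62, 5.8]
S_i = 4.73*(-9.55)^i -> [4.73, -45.17, 431.39, -4119.75, 39343.65]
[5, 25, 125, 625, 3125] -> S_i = 5*5^i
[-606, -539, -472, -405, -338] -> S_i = -606 + 67*i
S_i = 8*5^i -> [8, 40, 200, 1000, 5000]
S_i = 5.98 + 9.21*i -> [5.98, 15.19, 24.4, 33.61, 42.82]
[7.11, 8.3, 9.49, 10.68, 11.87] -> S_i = 7.11 + 1.19*i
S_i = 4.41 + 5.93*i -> [4.41, 10.34, 16.27, 22.2, 28.13]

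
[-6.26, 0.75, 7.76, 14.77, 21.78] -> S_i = -6.26 + 7.01*i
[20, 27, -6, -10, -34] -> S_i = Random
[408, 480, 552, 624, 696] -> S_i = 408 + 72*i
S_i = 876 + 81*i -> [876, 957, 1038, 1119, 1200]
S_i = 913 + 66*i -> [913, 979, 1045, 1111, 1177]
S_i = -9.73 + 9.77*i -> [-9.73, 0.04, 9.81, 19.58, 29.35]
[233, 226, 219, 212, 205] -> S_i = 233 + -7*i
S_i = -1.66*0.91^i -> [-1.66, -1.51, -1.37, -1.25, -1.14]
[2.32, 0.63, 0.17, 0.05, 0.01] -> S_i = 2.32*0.27^i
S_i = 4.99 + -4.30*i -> [4.99, 0.69, -3.61, -7.91, -12.21]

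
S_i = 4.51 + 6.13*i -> [4.51, 10.64, 16.77, 22.9, 29.03]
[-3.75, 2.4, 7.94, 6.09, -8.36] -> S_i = Random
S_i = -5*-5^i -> [-5, 25, -125, 625, -3125]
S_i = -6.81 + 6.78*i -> [-6.81, -0.03, 6.75, 13.53, 20.31]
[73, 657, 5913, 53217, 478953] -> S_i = 73*9^i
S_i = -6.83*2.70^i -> [-6.83, -18.44, -49.79, -134.43, -362.97]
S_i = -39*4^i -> [-39, -156, -624, -2496, -9984]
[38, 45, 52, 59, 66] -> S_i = 38 + 7*i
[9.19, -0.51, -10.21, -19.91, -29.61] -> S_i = 9.19 + -9.70*i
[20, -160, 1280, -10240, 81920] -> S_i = 20*-8^i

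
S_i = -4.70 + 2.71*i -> [-4.7, -1.99, 0.72, 3.43, 6.14]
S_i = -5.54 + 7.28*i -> [-5.54, 1.74, 9.02, 16.3, 23.58]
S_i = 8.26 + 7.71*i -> [8.26, 15.97, 23.68, 31.39, 39.1]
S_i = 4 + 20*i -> [4, 24, 44, 64, 84]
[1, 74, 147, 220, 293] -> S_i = 1 + 73*i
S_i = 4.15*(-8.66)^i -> [4.15, -35.94, 311.23, -2695.27, 23341.01]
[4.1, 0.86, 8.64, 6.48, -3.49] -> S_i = Random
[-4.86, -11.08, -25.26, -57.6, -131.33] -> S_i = -4.86*2.28^i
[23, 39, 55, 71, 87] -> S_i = 23 + 16*i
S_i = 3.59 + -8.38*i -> [3.59, -4.79, -13.17, -21.55, -29.93]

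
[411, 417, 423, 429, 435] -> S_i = 411 + 6*i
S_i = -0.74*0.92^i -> [-0.74, -0.68, -0.63, -0.58, -0.53]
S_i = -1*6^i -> [-1, -6, -36, -216, -1296]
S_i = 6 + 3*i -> [6, 9, 12, 15, 18]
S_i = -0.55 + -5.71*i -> [-0.55, -6.26, -11.97, -17.68, -23.39]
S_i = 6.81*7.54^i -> [6.81, 51.35, 387.16, 2919.18, 22010.63]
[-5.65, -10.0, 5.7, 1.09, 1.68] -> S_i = Random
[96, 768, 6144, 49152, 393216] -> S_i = 96*8^i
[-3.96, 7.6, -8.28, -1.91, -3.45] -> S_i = Random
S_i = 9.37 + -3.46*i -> [9.37, 5.91, 2.45, -1.01, -4.47]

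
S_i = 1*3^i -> [1, 3, 9, 27, 81]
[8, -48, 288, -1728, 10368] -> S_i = 8*-6^i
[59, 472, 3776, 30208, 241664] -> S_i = 59*8^i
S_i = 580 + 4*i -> [580, 584, 588, 592, 596]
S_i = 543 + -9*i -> [543, 534, 525, 516, 507]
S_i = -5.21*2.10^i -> [-5.21, -10.94, -22.98, -48.25, -101.32]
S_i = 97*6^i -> [97, 582, 3492, 20952, 125712]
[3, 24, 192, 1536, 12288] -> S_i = 3*8^i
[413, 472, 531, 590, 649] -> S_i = 413 + 59*i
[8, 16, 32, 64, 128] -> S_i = 8*2^i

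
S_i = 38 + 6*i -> [38, 44, 50, 56, 62]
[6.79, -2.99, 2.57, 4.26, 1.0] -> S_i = Random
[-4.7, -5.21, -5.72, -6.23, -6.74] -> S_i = -4.70 + -0.51*i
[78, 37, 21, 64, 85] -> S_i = Random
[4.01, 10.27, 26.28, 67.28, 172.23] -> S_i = 4.01*2.56^i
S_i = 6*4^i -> [6, 24, 96, 384, 1536]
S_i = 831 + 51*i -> [831, 882, 933, 984, 1035]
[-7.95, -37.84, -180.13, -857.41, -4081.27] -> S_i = -7.95*4.76^i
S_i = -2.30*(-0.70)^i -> [-2.3, 1.61, -1.13, 0.79, -0.55]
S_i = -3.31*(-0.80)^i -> [-3.31, 2.65, -2.12, 1.69, -1.36]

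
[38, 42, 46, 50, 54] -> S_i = 38 + 4*i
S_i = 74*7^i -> [74, 518, 3626, 25382, 177674]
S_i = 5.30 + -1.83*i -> [5.3, 3.47, 1.64, -0.19, -2.02]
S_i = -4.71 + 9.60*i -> [-4.71, 4.89, 14.49, 24.09, 33.69]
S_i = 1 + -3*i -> [1, -2, -5, -8, -11]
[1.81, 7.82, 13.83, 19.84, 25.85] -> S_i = 1.81 + 6.01*i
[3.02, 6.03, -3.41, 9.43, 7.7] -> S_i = Random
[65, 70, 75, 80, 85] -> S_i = 65 + 5*i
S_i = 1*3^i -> [1, 3, 9, 27, 81]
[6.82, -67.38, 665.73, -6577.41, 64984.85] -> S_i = 6.82*(-9.88)^i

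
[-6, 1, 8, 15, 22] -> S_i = -6 + 7*i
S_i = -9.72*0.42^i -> [-9.72, -4.08, -1.71, -0.72, -0.3]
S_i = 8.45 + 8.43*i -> [8.45, 16.88, 25.31, 33.74, 42.17]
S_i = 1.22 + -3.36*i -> [1.22, -2.14, -5.5, -8.86, -12.22]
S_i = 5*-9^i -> [5, -45, 405, -3645, 32805]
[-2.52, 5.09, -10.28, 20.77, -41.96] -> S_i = -2.52*(-2.02)^i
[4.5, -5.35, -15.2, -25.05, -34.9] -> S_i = 4.50 + -9.85*i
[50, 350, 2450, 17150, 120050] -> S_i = 50*7^i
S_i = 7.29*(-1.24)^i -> [7.29, -9.04, 11.21, -13.9, 17.24]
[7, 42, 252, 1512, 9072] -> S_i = 7*6^i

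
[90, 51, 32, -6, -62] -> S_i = Random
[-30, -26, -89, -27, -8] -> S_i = Random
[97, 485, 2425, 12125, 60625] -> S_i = 97*5^i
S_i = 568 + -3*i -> [568, 565, 562, 559, 556]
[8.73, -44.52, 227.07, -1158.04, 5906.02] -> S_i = 8.73*(-5.10)^i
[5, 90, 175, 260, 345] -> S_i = 5 + 85*i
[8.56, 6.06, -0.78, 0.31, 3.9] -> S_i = Random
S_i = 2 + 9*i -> [2, 11, 20, 29, 38]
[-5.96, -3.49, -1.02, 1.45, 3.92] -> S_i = -5.96 + 2.47*i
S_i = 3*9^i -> [3, 27, 243, 2187, 19683]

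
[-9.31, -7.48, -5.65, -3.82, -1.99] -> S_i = -9.31 + 1.83*i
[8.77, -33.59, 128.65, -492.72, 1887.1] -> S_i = 8.77*(-3.83)^i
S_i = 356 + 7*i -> [356, 363, 370, 377, 384]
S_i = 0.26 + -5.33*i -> [0.26, -5.07, -10.4, -15.73, -21.06]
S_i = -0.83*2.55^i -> [-0.83, -2.12, -5.4, -13.76, -35.09]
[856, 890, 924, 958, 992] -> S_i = 856 + 34*i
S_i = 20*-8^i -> [20, -160, 1280, -10240, 81920]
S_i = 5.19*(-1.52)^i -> [5.19, -7.89, 11.99, -18.23, 27.7]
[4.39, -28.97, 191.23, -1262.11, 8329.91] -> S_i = 4.39*(-6.60)^i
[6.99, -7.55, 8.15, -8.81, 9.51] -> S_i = 6.99*(-1.08)^i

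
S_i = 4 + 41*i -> [4, 45, 86, 127, 168]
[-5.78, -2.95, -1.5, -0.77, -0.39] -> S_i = -5.78*0.51^i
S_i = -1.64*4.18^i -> [-1.64, -6.86, -28.65, -119.78, -500.67]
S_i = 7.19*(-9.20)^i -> [7.19, -66.15, 608.56, -5598.77, 51508.65]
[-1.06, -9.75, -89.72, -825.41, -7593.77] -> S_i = -1.06*9.20^i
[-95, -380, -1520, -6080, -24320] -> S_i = -95*4^i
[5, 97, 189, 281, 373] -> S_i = 5 + 92*i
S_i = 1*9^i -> [1, 9, 81, 729, 6561]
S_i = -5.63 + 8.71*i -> [-5.63, 3.08, 11.79, 20.5, 29.21]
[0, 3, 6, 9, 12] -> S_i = 0 + 3*i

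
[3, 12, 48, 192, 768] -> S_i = 3*4^i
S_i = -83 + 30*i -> [-83, -53, -23, 7, 37]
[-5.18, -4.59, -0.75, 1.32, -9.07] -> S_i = Random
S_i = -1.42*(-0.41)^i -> [-1.42, 0.58, -0.24, 0.1, -0.04]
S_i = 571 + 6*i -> [571, 577, 583, 589, 595]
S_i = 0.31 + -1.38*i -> [0.31, -1.07, -2.45, -3.83, -5.21]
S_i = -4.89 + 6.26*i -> [-4.89, 1.37, 7.63, 13.89, 20.15]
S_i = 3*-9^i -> [3, -27, 243, -2187, 19683]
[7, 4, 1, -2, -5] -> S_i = 7 + -3*i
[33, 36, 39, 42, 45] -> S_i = 33 + 3*i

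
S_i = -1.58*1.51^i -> [-1.58, -2.39, -3.6, -5.44, -8.21]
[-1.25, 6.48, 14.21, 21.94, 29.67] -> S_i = -1.25 + 7.73*i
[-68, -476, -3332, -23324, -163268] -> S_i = -68*7^i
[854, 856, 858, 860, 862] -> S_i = 854 + 2*i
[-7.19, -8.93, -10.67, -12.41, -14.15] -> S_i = -7.19 + -1.74*i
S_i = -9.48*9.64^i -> [-9.48, -91.39, -880.97, -8492.58, -81868.43]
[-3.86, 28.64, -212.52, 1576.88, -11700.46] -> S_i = -3.86*(-7.42)^i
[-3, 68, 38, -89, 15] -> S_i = Random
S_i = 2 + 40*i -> [2, 42, 82, 122, 162]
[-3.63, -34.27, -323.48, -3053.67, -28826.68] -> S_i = -3.63*9.44^i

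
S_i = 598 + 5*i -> [598, 603, 608, 613, 618]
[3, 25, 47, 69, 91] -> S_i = 3 + 22*i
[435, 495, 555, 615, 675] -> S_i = 435 + 60*i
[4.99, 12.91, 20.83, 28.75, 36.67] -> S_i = 4.99 + 7.92*i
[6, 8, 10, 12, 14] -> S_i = 6 + 2*i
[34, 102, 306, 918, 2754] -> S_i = 34*3^i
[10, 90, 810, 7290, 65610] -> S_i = 10*9^i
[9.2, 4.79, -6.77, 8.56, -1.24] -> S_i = Random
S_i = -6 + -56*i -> [-6, -62, -118, -174, -230]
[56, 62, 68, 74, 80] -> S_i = 56 + 6*i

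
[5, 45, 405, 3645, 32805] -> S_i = 5*9^i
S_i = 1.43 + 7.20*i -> [1.43, 8.63, 15.83, 23.03, 30.23]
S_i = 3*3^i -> [3, 9, 27, 81, 243]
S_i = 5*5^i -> [5, 25, 125, 625, 3125]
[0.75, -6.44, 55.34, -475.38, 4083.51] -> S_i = 0.75*(-8.59)^i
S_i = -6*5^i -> [-6, -30, -150, -750, -3750]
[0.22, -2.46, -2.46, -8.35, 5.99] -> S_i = Random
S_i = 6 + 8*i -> [6, 14, 22, 30, 38]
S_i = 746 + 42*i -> [746, 788, 830, 872, 914]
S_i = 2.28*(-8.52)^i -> [2.28, -19.43, 165.51, -1410.11, 12014.15]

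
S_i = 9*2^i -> [9, 18, 36, 72, 144]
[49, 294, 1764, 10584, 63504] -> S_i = 49*6^i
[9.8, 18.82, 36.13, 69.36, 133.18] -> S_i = 9.80*1.92^i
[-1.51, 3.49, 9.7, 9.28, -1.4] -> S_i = Random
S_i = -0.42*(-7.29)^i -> [-0.42, 3.06, -22.32, 162.72, -1186.2]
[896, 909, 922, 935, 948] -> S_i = 896 + 13*i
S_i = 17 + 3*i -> [17, 20, 23, 26, 29]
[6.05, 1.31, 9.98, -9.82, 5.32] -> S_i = Random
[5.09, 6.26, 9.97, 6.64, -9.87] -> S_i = Random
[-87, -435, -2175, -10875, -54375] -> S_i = -87*5^i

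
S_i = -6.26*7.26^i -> [-6.26, -45.45, -329.95, -2395.43, -17390.85]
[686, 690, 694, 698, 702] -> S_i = 686 + 4*i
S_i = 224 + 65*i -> [224, 289, 354, 419, 484]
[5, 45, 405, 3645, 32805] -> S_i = 5*9^i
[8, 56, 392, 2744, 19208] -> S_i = 8*7^i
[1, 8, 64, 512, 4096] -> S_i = 1*8^i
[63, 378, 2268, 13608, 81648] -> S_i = 63*6^i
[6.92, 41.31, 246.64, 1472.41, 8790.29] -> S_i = 6.92*5.97^i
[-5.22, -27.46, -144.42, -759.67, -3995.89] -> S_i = -5.22*5.26^i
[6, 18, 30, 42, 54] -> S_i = 6 + 12*i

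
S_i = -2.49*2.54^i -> [-2.49, -6.32, -16.06, -40.8, -103.64]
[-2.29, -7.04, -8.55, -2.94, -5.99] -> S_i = Random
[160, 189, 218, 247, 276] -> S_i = 160 + 29*i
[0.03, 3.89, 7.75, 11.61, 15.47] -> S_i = 0.03 + 3.86*i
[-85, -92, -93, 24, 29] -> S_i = Random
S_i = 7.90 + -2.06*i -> [7.9, 5.84, 3.78, 1.72, -0.34]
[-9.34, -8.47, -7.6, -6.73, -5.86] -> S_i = -9.34 + 0.87*i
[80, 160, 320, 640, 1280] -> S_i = 80*2^i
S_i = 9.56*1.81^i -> [9.56, 17.3, 31.32, 56.69, 102.61]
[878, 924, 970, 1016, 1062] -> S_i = 878 + 46*i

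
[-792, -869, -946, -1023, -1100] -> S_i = -792 + -77*i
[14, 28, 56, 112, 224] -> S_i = 14*2^i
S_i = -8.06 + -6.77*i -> [-8.06, -14.83, -21.6, -28.37, -35.14]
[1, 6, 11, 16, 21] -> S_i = 1 + 5*i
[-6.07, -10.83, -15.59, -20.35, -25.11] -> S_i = -6.07 + -4.76*i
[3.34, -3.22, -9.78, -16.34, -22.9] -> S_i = 3.34 + -6.56*i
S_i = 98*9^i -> [98, 882, 7938, 71442, 642978]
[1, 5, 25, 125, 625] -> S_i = 1*5^i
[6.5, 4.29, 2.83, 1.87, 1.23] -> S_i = 6.50*0.66^i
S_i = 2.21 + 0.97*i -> [2.21, 3.18, 4.15, 5.12, 6.09]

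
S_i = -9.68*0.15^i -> [-9.68, -1.45, -0.22, -0.03, -0.0]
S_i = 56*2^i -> [56, 112, 224, 448, 896]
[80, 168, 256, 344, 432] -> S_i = 80 + 88*i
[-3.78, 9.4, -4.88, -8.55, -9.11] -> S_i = Random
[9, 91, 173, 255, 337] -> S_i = 9 + 82*i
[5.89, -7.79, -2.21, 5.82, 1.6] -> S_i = Random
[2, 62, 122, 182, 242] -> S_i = 2 + 60*i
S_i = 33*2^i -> [33, 66, 132, 264, 528]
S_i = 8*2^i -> [8, 16, 32, 64, 128]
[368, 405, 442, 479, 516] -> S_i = 368 + 37*i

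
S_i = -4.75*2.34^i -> [-4.75, -11.11, -26.01, -60.86, -142.42]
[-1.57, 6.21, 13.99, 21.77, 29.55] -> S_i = -1.57 + 7.78*i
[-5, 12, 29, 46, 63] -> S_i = -5 + 17*i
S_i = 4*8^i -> [4, 32, 256, 2048, 16384]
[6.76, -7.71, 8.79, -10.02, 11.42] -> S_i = 6.76*(-1.14)^i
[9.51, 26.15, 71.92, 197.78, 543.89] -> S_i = 9.51*2.75^i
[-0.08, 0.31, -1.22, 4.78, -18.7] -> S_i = -0.08*(-3.91)^i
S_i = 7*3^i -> [7, 21, 63, 189, 567]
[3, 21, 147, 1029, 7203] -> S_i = 3*7^i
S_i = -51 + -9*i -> [-51, -60, -69, -78, -87]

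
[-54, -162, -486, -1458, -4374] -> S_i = -54*3^i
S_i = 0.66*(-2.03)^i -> [0.66, -1.34, 2.72, -5.52, 11.21]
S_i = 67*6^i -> [67, 402, 2412, 14472, 86832]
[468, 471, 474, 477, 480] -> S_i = 468 + 3*i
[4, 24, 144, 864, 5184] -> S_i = 4*6^i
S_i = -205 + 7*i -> [-205, -198, -191, -184, -177]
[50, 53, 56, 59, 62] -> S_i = 50 + 3*i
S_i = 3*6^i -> [3, 18, 108, 648, 3888]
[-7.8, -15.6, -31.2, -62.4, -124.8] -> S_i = -7.80*2.00^i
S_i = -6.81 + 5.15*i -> [-6.81, -1.66, 3.49, 8.64, 13.79]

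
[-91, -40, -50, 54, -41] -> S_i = Random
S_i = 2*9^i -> [2, 18, 162, 1458, 13122]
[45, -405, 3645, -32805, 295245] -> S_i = 45*-9^i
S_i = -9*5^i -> [-9, -45, -225, -1125, -5625]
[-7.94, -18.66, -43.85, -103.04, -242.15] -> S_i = -7.94*2.35^i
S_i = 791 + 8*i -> [791, 799, 807, 815, 823]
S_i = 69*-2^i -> [69, -138, 276, -552, 1104]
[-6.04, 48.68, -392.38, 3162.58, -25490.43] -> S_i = -6.04*(-8.06)^i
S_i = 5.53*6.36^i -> [5.53, 35.17, 223.69, 1422.64, 9048.02]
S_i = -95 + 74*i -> [-95, -21, 53, 127, 201]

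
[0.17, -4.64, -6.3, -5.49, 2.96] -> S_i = Random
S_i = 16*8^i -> [16, 128, 1024, 8192, 65536]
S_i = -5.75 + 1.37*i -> [-5.75, -4.38, -3.01, -1.64, -0.27]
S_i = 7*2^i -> [7, 14, 28, 56, 112]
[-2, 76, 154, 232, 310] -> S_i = -2 + 78*i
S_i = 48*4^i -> [48, 192, 768, 3072, 12288]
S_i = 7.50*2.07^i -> [7.5, 15.52, 32.14, 66.52, 137.7]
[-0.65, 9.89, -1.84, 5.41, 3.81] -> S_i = Random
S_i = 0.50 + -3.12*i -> [0.5, -2.62, -5.74, -8.86, -11.98]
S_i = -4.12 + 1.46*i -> [-4.12, -2.66, -1.2, 0.26, 1.72]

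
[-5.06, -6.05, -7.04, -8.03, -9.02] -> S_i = -5.06 + -0.99*i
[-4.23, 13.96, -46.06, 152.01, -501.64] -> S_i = -4.23*(-3.30)^i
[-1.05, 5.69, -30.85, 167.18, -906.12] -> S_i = -1.05*(-5.42)^i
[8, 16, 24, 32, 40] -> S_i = 8 + 8*i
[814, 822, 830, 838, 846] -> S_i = 814 + 8*i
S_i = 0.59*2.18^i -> [0.59, 1.29, 2.8, 6.11, 13.33]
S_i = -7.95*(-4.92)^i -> [-7.95, 39.11, -192.44, 946.81, -4658.3]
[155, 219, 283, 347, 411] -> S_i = 155 + 64*i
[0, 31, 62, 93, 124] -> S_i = 0 + 31*i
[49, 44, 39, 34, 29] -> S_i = 49 + -5*i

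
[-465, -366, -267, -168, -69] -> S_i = -465 + 99*i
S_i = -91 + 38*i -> [-91, -53, -15, 23, 61]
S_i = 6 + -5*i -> [6, 1, -4, -9, -14]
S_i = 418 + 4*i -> [418, 422, 426, 430, 434]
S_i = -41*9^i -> [-41, -369, -3321, -29889, -269001]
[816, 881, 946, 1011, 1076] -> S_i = 816 + 65*i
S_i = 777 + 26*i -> [777, 803, 829, 855, 881]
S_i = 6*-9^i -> [6, -54, 486, -4374, 39366]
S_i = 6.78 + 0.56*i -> [6.78, 7.34, 7.9, 8.46, 9.02]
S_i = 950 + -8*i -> [950, 942, 934, 926, 918]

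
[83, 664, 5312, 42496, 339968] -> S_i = 83*8^i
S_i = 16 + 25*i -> [16, 41, 66, 91, 116]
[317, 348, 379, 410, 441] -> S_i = 317 + 31*i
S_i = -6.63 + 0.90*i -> [-6.63, -5.73, -4.83, -3.93, -3.03]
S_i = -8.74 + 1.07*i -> [-8.74, -7.67, -6.6, -5.53, -4.46]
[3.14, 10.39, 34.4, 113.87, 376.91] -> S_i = 3.14*3.31^i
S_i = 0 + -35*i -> [0, -35, -70, -105, -140]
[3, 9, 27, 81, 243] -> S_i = 3*3^i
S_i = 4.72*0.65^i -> [4.72, 3.07, 1.99, 1.3, 0.84]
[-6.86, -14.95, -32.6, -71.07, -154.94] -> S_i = -6.86*2.18^i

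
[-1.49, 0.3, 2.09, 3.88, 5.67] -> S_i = -1.49 + 1.79*i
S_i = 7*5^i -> [7, 35, 175, 875, 4375]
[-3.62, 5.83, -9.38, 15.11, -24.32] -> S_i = -3.62*(-1.61)^i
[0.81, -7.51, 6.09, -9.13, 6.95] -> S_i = Random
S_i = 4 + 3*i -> [4, 7, 10, 13, 16]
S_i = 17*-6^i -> [17, -102, 612, -3672, 22032]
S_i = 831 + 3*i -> [831, 834, 837, 840, 843]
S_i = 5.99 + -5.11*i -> [5.99, 0.88, -4.23, -9.34, -14.45]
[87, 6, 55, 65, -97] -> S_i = Random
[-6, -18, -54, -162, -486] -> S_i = -6*3^i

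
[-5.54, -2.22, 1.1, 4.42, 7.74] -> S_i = -5.54 + 3.32*i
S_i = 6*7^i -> [6, 42, 294, 2058, 14406]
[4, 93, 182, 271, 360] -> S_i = 4 + 89*i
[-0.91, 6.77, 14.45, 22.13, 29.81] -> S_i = -0.91 + 7.68*i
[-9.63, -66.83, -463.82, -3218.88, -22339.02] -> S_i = -9.63*6.94^i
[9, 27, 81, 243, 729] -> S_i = 9*3^i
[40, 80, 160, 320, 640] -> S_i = 40*2^i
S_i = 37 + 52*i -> [37, 89, 141, 193, 245]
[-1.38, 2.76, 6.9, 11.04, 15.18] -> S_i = -1.38 + 4.14*i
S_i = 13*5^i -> [13, 65, 325, 1625, 8125]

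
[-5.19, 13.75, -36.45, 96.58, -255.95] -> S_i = -5.19*(-2.65)^i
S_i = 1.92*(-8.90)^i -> [1.92, -17.09, 152.08, -1353.54, 12046.51]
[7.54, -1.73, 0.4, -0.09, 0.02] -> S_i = 7.54*(-0.23)^i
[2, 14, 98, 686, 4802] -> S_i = 2*7^i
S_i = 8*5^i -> [8, 40, 200, 1000, 5000]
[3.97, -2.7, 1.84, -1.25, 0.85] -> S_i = 3.97*(-0.68)^i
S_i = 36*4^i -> [36, 144, 576, 2304, 9216]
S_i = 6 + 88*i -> [6, 94, 182, 270, 358]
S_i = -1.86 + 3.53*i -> [-1.86, 1.67, 5.2, 8.73, 12.26]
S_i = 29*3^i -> [29, 87, 261, 783, 2349]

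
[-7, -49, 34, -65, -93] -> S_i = Random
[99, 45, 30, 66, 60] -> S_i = Random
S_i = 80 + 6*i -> [80, 86, 92, 98, 104]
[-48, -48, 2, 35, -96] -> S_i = Random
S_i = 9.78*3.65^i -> [9.78, 35.7, 130.29, 475.57, 1735.84]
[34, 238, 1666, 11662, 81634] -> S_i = 34*7^i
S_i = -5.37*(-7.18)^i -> [-5.37, 38.56, -276.84, 1987.69, -14271.58]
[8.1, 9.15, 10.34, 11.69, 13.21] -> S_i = 8.10*1.13^i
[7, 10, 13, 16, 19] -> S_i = 7 + 3*i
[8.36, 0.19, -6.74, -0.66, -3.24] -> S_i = Random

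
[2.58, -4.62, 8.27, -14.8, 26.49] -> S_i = 2.58*(-1.79)^i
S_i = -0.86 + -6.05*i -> [-0.86, -6.91, -12.96, -19.01, -25.06]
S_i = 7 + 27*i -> [7, 34, 61, 88, 115]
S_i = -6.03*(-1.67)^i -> [-6.03, 10.07, -16.82, 28.08, -46.9]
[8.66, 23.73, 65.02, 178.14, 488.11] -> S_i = 8.66*2.74^i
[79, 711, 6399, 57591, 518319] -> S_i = 79*9^i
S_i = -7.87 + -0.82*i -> [-7.87, -8.69, -9.51, -10.33, -11.15]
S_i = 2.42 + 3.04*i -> [2.42, 5.46, 8.5, 11.54, 14.58]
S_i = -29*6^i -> [-29, -174, -1044, -6264, -37584]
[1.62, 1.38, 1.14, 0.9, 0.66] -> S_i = 1.62 + -0.24*i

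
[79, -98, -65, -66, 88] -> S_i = Random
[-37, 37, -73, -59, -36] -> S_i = Random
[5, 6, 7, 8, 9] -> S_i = 5 + 1*i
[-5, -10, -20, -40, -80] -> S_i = -5*2^i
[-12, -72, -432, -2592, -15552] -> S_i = -12*6^i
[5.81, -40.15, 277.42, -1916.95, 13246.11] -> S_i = 5.81*(-6.91)^i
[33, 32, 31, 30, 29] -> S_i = 33 + -1*i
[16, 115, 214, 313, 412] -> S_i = 16 + 99*i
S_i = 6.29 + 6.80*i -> [6.29, 13.09, 19.89, 26.69, 33.49]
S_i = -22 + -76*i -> [-22, -98, -174, -250, -326]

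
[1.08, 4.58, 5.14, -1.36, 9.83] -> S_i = Random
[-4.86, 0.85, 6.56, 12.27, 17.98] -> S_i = -4.86 + 5.71*i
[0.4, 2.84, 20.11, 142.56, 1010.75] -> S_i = 0.40*7.09^i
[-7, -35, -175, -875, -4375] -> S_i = -7*5^i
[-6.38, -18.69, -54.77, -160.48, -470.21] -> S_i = -6.38*2.93^i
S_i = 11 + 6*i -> [11, 17, 23, 29, 35]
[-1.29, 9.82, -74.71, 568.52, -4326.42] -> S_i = -1.29*(-7.61)^i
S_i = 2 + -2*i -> [2, 0, -2, -4, -6]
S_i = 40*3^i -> [40, 120, 360, 1080, 3240]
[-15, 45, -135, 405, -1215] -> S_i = -15*-3^i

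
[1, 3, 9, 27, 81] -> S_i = 1*3^i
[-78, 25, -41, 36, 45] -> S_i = Random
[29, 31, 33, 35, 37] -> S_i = 29 + 2*i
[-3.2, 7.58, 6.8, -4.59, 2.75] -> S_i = Random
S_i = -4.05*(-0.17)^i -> [-4.05, 0.69, -0.12, 0.02, -0.0]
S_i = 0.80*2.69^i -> [0.8, 2.15, 5.79, 15.57, 41.89]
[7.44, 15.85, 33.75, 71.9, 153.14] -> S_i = 7.44*2.13^i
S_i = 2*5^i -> [2, 10, 50, 250, 1250]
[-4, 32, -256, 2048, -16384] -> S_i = -4*-8^i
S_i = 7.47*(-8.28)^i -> [7.47, -61.85, 512.13, -4240.45, 35110.9]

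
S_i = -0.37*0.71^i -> [-0.37, -0.26, -0.19, -0.13, -0.09]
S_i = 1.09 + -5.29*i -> [1.09, -4.2, -9.49, -14.78, -20.07]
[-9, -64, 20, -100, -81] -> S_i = Random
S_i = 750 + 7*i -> [750, 757, 764, 771, 778]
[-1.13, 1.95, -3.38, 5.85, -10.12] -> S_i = -1.13*(-1.73)^i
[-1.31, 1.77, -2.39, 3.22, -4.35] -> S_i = -1.31*(-1.35)^i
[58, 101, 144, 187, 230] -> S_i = 58 + 43*i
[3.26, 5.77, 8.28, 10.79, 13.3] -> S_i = 3.26 + 2.51*i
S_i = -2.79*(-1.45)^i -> [-2.79, 4.05, -5.87, 8.51, -12.33]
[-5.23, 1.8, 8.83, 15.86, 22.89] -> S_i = -5.23 + 7.03*i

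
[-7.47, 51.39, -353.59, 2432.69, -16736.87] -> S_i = -7.47*(-6.88)^i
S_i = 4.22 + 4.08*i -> [4.22, 8.3, 12.38, 16.46, 20.54]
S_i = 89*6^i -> [89, 534, 3204, 19224, 115344]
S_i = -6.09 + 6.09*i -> [-6.09, 0.0, 6.09, 12.18, 18.27]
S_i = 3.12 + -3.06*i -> [3.12, 0.06, -3.0, -6.06, -9.12]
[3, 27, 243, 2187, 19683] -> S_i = 3*9^i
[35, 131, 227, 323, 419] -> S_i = 35 + 96*i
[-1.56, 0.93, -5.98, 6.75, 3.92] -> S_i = Random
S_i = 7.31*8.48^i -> [7.31, 61.99, 525.67, 4457.64, 37800.78]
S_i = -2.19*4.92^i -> [-2.19, -10.77, -53.01, -260.82, -1283.23]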